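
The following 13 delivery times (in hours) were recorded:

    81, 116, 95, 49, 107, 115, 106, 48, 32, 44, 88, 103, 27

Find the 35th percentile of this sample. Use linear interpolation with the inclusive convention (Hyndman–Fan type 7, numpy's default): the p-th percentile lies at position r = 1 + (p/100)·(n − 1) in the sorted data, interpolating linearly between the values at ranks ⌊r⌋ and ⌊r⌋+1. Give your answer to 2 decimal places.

Sorted: 27, 32, 44, 48, 49, 81, 88, 95, 103, 106, 107, 115, 116.
n = 13.
r = 1 + (35/100)·(13 − 1) = 1 + 4.2 = 5.2.
Rank 5 is 49 and rank 6 is 81.
Interpolate: 49 + 0.2·(81 − 49) = 49 + 0.2·32 = 55.4.

55.40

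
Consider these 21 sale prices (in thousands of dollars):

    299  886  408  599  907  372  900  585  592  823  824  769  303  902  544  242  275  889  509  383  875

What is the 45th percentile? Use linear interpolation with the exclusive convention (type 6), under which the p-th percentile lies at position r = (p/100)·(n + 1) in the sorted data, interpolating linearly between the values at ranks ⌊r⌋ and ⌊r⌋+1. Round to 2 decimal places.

Sorted: 242, 275, 299, 303, 372, 383, 408, 509, 544, 585, 592, 599, 769, 823, 824, 875, 886, 889, 900, 902, 907.
n = 21.
r = (45/100)·(21 + 1) = 9.9.
Rank 9 is 544 and rank 10 is 585.
Interpolate: 544 + 0.9·(585 − 544) = 544 + 0.9·41 = 580.9.

580.90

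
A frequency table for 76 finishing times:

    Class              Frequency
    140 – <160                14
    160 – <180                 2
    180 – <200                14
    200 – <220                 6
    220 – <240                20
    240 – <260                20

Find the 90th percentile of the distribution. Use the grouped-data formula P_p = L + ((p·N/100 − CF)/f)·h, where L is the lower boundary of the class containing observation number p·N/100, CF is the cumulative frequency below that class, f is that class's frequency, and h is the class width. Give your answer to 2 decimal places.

252.40

N = 76; target position k = 90/100 · 76 = 68.4.
Cumulative frequencies: 14, 16, 30, 36, 56, 76.
Observation 68.4 falls in the class 240 – <260.
L = 240, CF = 56, f = 20, h = 20.
P90 = 240 + ((68.4 − 56)/20)·20 = 240 + 12.4 = 252.4.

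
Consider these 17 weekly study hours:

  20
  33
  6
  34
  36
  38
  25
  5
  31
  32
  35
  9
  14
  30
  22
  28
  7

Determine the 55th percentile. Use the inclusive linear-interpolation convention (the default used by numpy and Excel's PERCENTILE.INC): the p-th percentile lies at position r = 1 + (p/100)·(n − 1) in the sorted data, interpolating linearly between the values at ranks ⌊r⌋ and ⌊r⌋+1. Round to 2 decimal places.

Sorted: 5, 6, 7, 9, 14, 20, 22, 25, 28, 30, 31, 32, 33, 34, 35, 36, 38.
n = 17.
r = 1 + (55/100)·(17 − 1) = 1 + 8.8 = 9.8.
Rank 9 is 28 and rank 10 is 30.
Interpolate: 28 + 0.8·(30 − 28) = 28 + 0.8·2 = 29.6.

29.60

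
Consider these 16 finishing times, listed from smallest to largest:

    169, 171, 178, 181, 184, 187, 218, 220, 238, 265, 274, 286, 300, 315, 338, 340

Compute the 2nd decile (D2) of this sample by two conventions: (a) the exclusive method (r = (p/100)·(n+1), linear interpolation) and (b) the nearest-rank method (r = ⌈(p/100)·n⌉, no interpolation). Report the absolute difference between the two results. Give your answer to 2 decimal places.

1.80

n = 16.
(a) r = 3.4; between ranks 3 (178) and 4 (181): 179.2.
(b) the nearest-rank method: rank 4 → 181.
|179.2 − 181| = 1.8.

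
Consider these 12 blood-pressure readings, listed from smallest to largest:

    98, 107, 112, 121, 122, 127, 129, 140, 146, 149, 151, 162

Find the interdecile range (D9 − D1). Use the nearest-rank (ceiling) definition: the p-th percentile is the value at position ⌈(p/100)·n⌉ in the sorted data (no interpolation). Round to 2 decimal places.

n = 12.
P10: rank ⌈10/100·12⌉ = 2 → 107.
P90: rank ⌈90/100·12⌉ = 11 → 151.
Difference: 151 − 107 = 44.

44.00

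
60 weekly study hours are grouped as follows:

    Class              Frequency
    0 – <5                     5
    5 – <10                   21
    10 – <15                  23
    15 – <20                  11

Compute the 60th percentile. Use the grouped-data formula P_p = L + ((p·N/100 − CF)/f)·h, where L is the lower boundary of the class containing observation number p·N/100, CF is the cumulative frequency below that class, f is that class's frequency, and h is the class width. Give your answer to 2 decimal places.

12.17

N = 60; target position k = 60/100 · 60 = 36.
Cumulative frequencies: 5, 26, 49, 60.
Observation 36 falls in the class 10 – <15.
L = 10, CF = 26, f = 23, h = 5.
P60 = 10 + ((36 − 26)/23)·5 = 10 + 2.17391 = 12.1739.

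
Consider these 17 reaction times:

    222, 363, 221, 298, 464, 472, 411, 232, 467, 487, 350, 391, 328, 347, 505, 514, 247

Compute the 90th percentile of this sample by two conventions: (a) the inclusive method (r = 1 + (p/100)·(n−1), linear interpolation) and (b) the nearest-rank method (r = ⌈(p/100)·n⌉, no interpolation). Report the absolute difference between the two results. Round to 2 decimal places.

Sorted: 221, 222, 232, 247, 298, 328, 347, 350, 363, 391, 411, 464, 467, 472, 487, 505, 514.
n = 17.
(a) r = 15.4; between ranks 15 (487) and 16 (505): 494.2.
(b) the nearest-rank method: rank 16 → 505.
|494.2 − 505| = 10.8.

10.80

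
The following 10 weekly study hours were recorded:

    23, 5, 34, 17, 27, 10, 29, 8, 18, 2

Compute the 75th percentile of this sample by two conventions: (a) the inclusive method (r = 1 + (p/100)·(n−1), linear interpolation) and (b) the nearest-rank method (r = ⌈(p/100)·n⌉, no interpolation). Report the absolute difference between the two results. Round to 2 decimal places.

1.00

Sorted: 2, 5, 8, 10, 17, 18, 23, 27, 29, 34.
n = 10.
(a) r = 7.75; between ranks 7 (23) and 8 (27): 26.
(b) the nearest-rank method: rank 8 → 27.
|26 − 27| = 1.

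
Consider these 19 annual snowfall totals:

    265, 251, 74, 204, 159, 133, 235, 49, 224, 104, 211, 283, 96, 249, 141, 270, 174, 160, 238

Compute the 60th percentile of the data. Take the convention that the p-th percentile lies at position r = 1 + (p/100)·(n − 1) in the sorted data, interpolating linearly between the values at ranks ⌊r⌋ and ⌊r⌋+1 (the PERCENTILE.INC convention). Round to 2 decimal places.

Sorted: 49, 74, 96, 104, 133, 141, 159, 160, 174, 204, 211, 224, 235, 238, 249, 251, 265, 270, 283.
n = 19.
r = 1 + (60/100)·(19 − 1) = 1 + 10.8 = 11.8.
Rank 11 is 211 and rank 12 is 224.
Interpolate: 211 + 0.8·(224 − 211) = 211 + 0.8·13 = 221.4.

221.40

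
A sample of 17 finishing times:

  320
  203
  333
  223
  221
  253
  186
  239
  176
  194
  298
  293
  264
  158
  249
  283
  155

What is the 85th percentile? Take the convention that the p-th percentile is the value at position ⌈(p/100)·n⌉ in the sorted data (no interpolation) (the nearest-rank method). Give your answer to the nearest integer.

Sorted: 155, 158, 176, 186, 194, 203, 221, 223, 239, 249, 253, 264, 283, 293, 298, 320, 333.
n = 17.
Position = ⌈85/100 · 17⌉ = ⌈14.45⌉ = 15.
The value at rank 15 is 298.

298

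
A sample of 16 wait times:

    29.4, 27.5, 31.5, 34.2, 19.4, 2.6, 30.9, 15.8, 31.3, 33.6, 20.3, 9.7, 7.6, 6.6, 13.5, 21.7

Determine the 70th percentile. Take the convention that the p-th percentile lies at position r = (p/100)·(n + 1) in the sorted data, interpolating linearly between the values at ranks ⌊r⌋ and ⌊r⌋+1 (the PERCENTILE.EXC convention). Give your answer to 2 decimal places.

30.75

Sorted: 2.6, 6.6, 7.6, 9.7, 13.5, 15.8, 19.4, 20.3, 21.7, 27.5, 29.4, 30.9, 31.3, 31.5, 33.6, 34.2.
n = 16.
r = (70/100)·(16 + 1) = 11.9.
Rank 11 is 29.4 and rank 12 is 30.9.
Interpolate: 29.4 + 0.9·(30.9 − 29.4) = 29.4 + 0.9·1.5 = 30.75.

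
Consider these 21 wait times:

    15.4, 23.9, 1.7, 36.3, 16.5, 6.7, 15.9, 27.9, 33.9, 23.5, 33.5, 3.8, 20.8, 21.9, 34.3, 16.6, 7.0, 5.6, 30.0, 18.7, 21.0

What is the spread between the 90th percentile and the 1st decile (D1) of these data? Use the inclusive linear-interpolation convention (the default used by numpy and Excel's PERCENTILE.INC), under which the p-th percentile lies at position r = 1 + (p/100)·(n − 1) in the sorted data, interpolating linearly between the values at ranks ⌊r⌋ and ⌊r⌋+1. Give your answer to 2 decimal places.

Sorted: 1.7, 3.8, 5.6, 6.7, 7.0, 15.4, 15.9, 16.5, 16.6, 18.7, 20.8, 21.0, 21.9, 23.5, 23.9, 27.9, 30.0, 33.5, 33.9, 34.3, 36.3.
n = 21.
P10: r = 3 (integer) → 5.6.
P90: r = 19 (integer) → 33.9.
Difference: 33.9 − 5.6 = 28.3.

28.30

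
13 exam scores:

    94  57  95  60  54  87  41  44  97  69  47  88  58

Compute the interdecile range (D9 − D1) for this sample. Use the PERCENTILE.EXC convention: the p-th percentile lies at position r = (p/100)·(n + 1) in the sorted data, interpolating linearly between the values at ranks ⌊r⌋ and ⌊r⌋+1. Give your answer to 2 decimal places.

Sorted: 41, 44, 47, 54, 57, 58, 60, 69, 87, 88, 94, 95, 97.
n = 13.
P10: r = 1.4; ranks 1–2 are 41, 44; interpolating gives 42.2.
P90: r = 12.6; ranks 12–13 are 95, 97; interpolating gives 96.2.
Difference: 96.2 − 42.2 = 54.

54.00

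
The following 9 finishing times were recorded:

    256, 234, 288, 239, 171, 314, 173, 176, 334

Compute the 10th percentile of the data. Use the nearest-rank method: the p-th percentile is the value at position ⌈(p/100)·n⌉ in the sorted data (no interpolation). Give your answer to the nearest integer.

Sorted: 171, 173, 176, 234, 239, 256, 288, 314, 334.
n = 9.
Position = ⌈10/100 · 9⌉ = ⌈0.9⌉ = 1.
The value at rank 1 is 171.

171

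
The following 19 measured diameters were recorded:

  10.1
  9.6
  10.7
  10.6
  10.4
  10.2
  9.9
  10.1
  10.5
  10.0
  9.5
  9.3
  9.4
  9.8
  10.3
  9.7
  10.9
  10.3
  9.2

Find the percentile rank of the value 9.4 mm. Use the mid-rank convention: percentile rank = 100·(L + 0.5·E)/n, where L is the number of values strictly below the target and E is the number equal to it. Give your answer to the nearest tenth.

Sorted: 9.2, 9.3, 9.4, 9.5, 9.6, 9.7, 9.8, 9.9, 10.0, 10.1, 10.1, 10.2, 10.3, 10.3, 10.4, 10.5, 10.6, 10.7, 10.9.
Count below 9.4: L = 2; count equal: E = 1; n = 19.
Percentile rank = 100·(2 + 0.5·1)/19 = 100·2.5/19 = 13.16.

13.2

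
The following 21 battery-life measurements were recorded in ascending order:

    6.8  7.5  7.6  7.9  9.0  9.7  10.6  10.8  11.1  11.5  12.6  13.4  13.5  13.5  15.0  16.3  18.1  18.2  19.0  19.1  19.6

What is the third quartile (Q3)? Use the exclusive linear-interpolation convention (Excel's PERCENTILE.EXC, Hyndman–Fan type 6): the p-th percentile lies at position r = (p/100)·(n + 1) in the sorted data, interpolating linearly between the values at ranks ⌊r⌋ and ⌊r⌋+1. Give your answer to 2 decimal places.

17.20

n = 21.
r = (75/100)·(21 + 1) = 16.5.
Rank 16 is 16.3 and rank 17 is 18.1.
Interpolate: 16.3 + 0.5·(18.1 − 16.3) = 16.3 + 0.5·1.8 = 17.2.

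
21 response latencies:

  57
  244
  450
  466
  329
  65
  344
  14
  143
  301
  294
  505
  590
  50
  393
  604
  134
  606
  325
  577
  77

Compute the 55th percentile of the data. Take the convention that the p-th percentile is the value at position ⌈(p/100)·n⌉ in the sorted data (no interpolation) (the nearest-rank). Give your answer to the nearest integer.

329

Sorted: 14, 50, 57, 65, 77, 134, 143, 244, 294, 301, 325, 329, 344, 393, 450, 466, 505, 577, 590, 604, 606.
n = 21.
Position = ⌈55/100 · 21⌉ = ⌈11.55⌉ = 12.
The value at rank 12 is 329.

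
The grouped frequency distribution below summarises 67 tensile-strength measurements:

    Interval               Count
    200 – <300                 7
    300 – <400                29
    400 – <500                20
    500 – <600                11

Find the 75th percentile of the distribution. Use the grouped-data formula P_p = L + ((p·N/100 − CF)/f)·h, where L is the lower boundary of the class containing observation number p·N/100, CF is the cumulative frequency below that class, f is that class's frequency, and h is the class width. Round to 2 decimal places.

N = 67; target position k = 75/100 · 67 = 50.25.
Cumulative frequencies: 7, 36, 56, 67.
Observation 50.25 falls in the class 400 – <500.
L = 400, CF = 36, f = 20, h = 100.
P75 = 400 + ((50.25 − 36)/20)·100 = 400 + 71.25 = 471.25.

471.25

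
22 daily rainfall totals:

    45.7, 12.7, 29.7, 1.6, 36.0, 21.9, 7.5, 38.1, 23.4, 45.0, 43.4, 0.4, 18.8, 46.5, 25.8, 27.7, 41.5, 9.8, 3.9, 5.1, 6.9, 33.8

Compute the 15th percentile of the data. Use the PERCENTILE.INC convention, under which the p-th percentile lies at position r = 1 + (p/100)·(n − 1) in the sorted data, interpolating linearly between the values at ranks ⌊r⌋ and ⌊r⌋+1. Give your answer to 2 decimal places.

Sorted: 0.4, 1.6, 3.9, 5.1, 6.9, 7.5, 9.8, 12.7, 18.8, 21.9, 23.4, 25.8, 27.7, 29.7, 33.8, 36.0, 38.1, 41.5, 43.4, 45.0, 45.7, 46.5.
n = 22.
r = 1 + (15/100)·(22 − 1) = 1 + 3.15 = 4.15.
Rank 4 is 5.1 and rank 5 is 6.9.
Interpolate: 5.1 + 0.15·(6.9 − 5.1) = 5.1 + 0.15·1.8 = 5.37.

5.37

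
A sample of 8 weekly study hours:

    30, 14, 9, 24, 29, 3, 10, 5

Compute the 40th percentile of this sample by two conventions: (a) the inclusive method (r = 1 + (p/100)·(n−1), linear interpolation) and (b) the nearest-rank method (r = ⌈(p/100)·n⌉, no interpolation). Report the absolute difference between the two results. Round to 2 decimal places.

0.20

Sorted: 3, 5, 9, 10, 14, 24, 29, 30.
n = 8.
(a) r = 3.8; between ranks 3 (9) and 4 (10): 9.8.
(b) the nearest-rank method: rank 4 → 10.
|9.8 − 10| = 0.2.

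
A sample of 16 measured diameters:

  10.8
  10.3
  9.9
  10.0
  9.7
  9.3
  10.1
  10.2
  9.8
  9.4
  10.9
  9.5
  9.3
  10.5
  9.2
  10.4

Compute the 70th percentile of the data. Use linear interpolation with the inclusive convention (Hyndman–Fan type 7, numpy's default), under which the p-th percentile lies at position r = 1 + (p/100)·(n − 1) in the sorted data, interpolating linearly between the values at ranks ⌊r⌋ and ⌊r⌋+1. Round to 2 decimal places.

10.25

Sorted: 9.2, 9.3, 9.3, 9.4, 9.5, 9.7, 9.8, 9.9, 10.0, 10.1, 10.2, 10.3, 10.4, 10.5, 10.8, 10.9.
n = 16.
r = 1 + (70/100)·(16 − 1) = 1 + 10.5 = 11.5.
Rank 11 is 10.2 and rank 12 is 10.3.
Interpolate: 10.2 + 0.5·(10.3 − 10.2) = 10.2 + 0.5·0.1 = 10.25.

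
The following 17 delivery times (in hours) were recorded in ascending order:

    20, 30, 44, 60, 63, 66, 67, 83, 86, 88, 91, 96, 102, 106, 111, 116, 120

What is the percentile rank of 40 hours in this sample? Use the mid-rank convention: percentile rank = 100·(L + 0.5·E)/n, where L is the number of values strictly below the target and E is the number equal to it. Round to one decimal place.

11.8

Count below 40: L = 2; count equal: E = 0; n = 17.
Percentile rank = 100·(2 + 0.5·0)/17 = 100·2/17 = 11.76.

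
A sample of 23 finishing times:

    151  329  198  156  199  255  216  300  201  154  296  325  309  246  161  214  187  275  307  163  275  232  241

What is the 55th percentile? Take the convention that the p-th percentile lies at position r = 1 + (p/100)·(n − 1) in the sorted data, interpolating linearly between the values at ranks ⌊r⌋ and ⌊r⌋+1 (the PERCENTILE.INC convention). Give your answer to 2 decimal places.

Sorted: 151, 154, 156, 161, 163, 187, 198, 199, 201, 214, 216, 232, 241, 246, 255, 275, 275, 296, 300, 307, 309, 325, 329.
n = 23.
r = 1 + (55/100)·(23 − 1) = 1 + 12.1 = 13.1.
Rank 13 is 241 and rank 14 is 246.
Interpolate: 241 + 0.1·(246 − 241) = 241 + 0.1·5 = 241.5.

241.50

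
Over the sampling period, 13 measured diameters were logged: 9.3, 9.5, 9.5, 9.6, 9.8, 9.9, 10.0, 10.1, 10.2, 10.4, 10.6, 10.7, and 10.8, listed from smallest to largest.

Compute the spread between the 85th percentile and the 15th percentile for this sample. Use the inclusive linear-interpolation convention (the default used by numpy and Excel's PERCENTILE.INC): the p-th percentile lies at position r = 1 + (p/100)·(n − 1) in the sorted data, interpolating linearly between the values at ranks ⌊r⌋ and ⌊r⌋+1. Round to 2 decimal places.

1.12

n = 13.
P15: r = 2.8; ranks 2–3 are 9.5, 9.5; interpolating gives 9.5.
P85: r = 11.2; ranks 11–12 are 10.6, 10.7; interpolating gives 10.62.
Difference: 10.62 − 9.5 = 1.12.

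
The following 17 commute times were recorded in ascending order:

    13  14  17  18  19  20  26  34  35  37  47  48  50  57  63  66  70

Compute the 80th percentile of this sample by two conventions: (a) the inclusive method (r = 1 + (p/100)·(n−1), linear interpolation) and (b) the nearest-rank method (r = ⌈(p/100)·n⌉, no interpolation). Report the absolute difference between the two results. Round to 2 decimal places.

n = 17.
(a) r = 13.8; between ranks 13 (50) and 14 (57): 55.6.
(b) the nearest-rank method: rank 14 → 57.
|55.6 − 57| = 1.4.

1.40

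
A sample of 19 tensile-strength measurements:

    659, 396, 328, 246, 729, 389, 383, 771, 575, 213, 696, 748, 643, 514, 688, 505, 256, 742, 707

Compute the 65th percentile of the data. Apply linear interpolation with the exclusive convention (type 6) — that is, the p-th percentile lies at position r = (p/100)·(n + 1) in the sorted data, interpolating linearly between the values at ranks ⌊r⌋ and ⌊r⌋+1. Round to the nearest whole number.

688

Sorted: 213, 246, 256, 328, 383, 389, 396, 505, 514, 575, 643, 659, 688, 696, 707, 729, 742, 748, 771.
n = 19.
r = (65/100)·(19 + 1) = 13.
r is an integer, so P65 is the value at rank 13: 688.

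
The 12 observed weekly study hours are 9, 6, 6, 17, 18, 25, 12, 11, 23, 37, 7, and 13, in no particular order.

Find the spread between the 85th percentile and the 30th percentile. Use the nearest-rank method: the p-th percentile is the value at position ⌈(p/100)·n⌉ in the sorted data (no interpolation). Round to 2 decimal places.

Sorted: 6, 6, 7, 9, 11, 12, 13, 17, 18, 23, 25, 37.
n = 12.
P30: rank ⌈30/100·12⌉ = 4 → 9.
P85: rank ⌈85/100·12⌉ = 11 → 25.
Difference: 25 − 9 = 16.

16.00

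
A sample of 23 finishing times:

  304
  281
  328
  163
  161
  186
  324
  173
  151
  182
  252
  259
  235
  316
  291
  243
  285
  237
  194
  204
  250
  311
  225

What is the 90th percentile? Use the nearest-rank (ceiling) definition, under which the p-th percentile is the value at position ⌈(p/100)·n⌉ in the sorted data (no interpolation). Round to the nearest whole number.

Sorted: 151, 161, 163, 173, 182, 186, 194, 204, 225, 235, 237, 243, 250, 252, 259, 281, 285, 291, 304, 311, 316, 324, 328.
n = 23.
Position = ⌈90/100 · 23⌉ = ⌈20.7⌉ = 21.
The value at rank 21 is 316.

316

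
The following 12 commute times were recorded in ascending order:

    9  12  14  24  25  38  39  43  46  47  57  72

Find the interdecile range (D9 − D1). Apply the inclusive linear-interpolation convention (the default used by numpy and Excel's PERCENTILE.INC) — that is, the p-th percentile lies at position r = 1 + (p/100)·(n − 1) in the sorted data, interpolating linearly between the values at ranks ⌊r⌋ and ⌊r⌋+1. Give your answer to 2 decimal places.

43.80

n = 12.
P10: r = 2.1; ranks 2–3 are 12, 14; interpolating gives 12.2.
P90: r = 10.9; ranks 10–11 are 47, 57; interpolating gives 56.
Difference: 56 − 12.2 = 43.8.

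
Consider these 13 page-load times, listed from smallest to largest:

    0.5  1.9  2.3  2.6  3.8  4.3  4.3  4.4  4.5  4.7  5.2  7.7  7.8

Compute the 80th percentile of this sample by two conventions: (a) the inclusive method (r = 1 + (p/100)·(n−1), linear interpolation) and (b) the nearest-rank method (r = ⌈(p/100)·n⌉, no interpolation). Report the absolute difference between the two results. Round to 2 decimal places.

n = 13.
(a) r = 10.6; between ranks 10 (4.7) and 11 (5.2): 5.
(b) the nearest-rank method: rank 11 → 5.2.
|5 − 5.2| = 0.2.

0.20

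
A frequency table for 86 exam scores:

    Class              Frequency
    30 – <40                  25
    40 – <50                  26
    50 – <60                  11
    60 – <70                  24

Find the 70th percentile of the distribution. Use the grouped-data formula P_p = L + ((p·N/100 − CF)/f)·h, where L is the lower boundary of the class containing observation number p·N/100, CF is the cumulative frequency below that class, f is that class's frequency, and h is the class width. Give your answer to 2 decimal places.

58.36

N = 86; target position k = 70/100 · 86 = 60.2.
Cumulative frequencies: 25, 51, 62, 86.
Observation 60.2 falls in the class 50 – <60.
L = 50, CF = 51, f = 11, h = 10.
P70 = 50 + ((60.2 − 51)/11)·10 = 50 + 8.36364 = 58.3636.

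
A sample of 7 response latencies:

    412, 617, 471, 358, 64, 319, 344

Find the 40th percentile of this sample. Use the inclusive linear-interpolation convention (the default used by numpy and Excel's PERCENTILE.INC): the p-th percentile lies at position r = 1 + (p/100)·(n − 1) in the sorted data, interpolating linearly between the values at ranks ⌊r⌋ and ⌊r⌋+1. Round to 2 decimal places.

Sorted: 64, 319, 344, 358, 412, 471, 617.
n = 7.
r = 1 + (40/100)·(7 − 1) = 1 + 2.4 = 3.4.
Rank 3 is 344 and rank 4 is 358.
Interpolate: 344 + 0.4·(358 − 344) = 344 + 0.4·14 = 349.6.

349.60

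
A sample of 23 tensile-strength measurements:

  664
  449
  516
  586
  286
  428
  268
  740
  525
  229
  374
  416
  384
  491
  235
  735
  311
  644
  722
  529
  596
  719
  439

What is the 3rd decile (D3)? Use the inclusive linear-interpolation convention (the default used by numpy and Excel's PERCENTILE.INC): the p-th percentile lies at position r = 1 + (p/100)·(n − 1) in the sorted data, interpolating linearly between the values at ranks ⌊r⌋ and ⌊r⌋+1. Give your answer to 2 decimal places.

Sorted: 229, 235, 268, 286, 311, 374, 384, 416, 428, 439, 449, 491, 516, 525, 529, 586, 596, 644, 664, 719, 722, 735, 740.
n = 23.
r = 1 + (30/100)·(23 − 1) = 1 + 6.6 = 7.6.
Rank 7 is 384 and rank 8 is 416.
Interpolate: 384 + 0.6·(416 − 384) = 384 + 0.6·32 = 403.2.

403.20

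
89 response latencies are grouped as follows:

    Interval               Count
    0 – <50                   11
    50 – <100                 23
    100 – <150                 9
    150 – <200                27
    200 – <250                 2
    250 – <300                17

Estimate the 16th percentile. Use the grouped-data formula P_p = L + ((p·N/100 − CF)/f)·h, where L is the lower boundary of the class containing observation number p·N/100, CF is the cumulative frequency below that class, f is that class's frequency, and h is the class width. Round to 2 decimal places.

57.04

N = 89; target position k = 16/100 · 89 = 14.24.
Cumulative frequencies: 11, 34, 43, 70, 72, 89.
Observation 14.24 falls in the class 50 – <100.
L = 50, CF = 11, f = 23, h = 50.
P16 = 50 + ((14.24 − 11)/23)·50 = 50 + 7.04348 = 57.0435.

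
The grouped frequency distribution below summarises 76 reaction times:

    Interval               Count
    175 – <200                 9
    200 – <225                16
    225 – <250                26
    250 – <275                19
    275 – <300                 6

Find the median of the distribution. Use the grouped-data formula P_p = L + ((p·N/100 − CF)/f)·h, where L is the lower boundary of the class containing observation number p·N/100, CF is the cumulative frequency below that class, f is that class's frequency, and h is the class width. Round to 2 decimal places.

N = 76; target position k = 50/100 · 76 = 38.
Cumulative frequencies: 9, 25, 51, 70, 76.
Observation 38 falls in the class 225 – <250.
L = 225, CF = 25, f = 26, h = 25.
P50 = 225 + ((38 − 25)/26)·25 = 225 + 12.5 = 237.5.

237.50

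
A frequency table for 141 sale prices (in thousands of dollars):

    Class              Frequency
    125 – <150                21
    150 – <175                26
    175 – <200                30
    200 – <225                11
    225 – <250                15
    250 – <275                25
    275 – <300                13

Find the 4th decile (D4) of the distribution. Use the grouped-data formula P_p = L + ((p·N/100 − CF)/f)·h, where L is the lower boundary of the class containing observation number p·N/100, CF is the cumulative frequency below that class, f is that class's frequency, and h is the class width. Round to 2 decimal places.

182.83

N = 141; target position k = 40/100 · 141 = 56.4.
Cumulative frequencies: 21, 47, 77, 88, 103, 128, 141.
Observation 56.4 falls in the class 175 – <200.
L = 175, CF = 47, f = 30, h = 25.
P40 = 175 + ((56.4 − 47)/30)·25 = 175 + 7.83333 = 182.833.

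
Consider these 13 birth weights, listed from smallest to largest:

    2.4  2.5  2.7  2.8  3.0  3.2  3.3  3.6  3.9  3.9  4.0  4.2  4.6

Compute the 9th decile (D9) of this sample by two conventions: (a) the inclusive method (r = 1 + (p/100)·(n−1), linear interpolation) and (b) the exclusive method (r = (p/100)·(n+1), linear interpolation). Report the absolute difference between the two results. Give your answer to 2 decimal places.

0.28

n = 13.
(a) r = 11.8; between ranks 11 (4.0) and 12 (4.2): 4.16.
(b) r = 12.6; between ranks 12 (4.2) and 13 (4.6): 4.44.
|4.16 − 4.44| = 0.28.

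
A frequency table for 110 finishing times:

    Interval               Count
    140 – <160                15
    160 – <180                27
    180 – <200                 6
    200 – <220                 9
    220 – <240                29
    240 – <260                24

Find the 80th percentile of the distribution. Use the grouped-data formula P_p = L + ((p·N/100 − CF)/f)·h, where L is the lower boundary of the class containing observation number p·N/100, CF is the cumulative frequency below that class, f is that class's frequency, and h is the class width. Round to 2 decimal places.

N = 110; target position k = 80/100 · 110 = 88.
Cumulative frequencies: 15, 42, 48, 57, 86, 110.
Observation 88 falls in the class 240 – <260.
L = 240, CF = 86, f = 24, h = 20.
P80 = 240 + ((88 − 86)/24)·20 = 240 + 1.66667 = 241.667.

241.67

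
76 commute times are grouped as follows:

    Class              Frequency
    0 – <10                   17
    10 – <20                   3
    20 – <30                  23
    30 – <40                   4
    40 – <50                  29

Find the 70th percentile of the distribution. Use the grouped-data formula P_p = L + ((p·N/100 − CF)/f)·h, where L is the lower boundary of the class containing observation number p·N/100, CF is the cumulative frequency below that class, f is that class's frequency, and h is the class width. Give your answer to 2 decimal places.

N = 76; target position k = 70/100 · 76 = 53.2.
Cumulative frequencies: 17, 20, 43, 47, 76.
Observation 53.2 falls in the class 40 – <50.
L = 40, CF = 47, f = 29, h = 10.
P70 = 40 + ((53.2 − 47)/29)·10 = 40 + 2.13793 = 42.1379.

42.14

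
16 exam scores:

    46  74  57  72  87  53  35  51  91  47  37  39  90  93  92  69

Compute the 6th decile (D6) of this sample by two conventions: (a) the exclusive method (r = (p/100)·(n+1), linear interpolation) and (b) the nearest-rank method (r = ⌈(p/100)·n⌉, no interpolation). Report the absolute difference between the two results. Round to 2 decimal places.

0.40

Sorted: 35, 37, 39, 46, 47, 51, 53, 57, 69, 72, 74, 87, 90, 91, 92, 93.
n = 16.
(a) r = 10.2; between ranks 10 (72) and 11 (74): 72.4.
(b) the nearest-rank method: rank 10 → 72.
|72.4 − 72| = 0.4.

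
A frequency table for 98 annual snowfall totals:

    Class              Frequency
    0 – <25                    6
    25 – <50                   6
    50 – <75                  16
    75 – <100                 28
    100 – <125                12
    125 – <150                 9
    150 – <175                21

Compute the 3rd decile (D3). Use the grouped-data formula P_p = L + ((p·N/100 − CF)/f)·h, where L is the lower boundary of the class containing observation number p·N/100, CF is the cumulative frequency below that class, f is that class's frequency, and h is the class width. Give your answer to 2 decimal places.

76.25

N = 98; target position k = 30/100 · 98 = 29.4.
Cumulative frequencies: 6, 12, 28, 56, 68, 77, 98.
Observation 29.4 falls in the class 75 – <100.
L = 75, CF = 28, f = 28, h = 25.
P30 = 75 + ((29.4 − 28)/28)·25 = 75 + 1.25 = 76.25.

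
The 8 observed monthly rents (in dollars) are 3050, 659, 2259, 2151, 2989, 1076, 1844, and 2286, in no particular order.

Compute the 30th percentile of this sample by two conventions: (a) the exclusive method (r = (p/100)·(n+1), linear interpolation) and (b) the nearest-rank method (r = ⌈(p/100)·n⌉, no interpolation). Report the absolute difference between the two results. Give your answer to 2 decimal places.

230.40

Sorted: 659, 1076, 1844, 2151, 2259, 2286, 2989, 3050.
n = 8.
(a) r = 2.7; between ranks 2 (1076) and 3 (1844): 1613.6.
(b) the nearest-rank method: rank 3 → 1844.
|1613.6 − 1844| = 230.4.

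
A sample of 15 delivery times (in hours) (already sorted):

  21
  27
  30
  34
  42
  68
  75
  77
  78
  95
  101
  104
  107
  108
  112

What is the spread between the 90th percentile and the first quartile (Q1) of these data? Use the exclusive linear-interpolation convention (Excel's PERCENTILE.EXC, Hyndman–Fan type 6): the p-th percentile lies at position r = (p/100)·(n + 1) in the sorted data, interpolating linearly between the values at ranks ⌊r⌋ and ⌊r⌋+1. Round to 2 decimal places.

n = 15.
P25: r = 4 (integer) → 34.
P90: r = 14.4; ranks 14–15 are 108, 112; interpolating gives 109.6.
Difference: 109.6 − 34 = 75.6.

75.60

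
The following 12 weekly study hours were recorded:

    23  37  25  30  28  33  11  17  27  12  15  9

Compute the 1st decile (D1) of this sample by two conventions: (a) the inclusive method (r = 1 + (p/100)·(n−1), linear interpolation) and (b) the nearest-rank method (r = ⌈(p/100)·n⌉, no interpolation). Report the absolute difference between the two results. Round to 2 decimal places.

0.10

Sorted: 9, 11, 12, 15, 17, 23, 25, 27, 28, 30, 33, 37.
n = 12.
(a) r = 2.1; between ranks 2 (11) and 3 (12): 11.1.
(b) the nearest-rank method: rank 2 → 11.
|11.1 − 11| = 0.1.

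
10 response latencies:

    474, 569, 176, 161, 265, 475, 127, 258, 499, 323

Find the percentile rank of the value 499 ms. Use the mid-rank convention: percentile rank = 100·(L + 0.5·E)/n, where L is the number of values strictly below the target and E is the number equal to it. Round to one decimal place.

85.0

Sorted: 127, 161, 176, 258, 265, 323, 474, 475, 499, 569.
Count below 499: L = 8; count equal: E = 1; n = 10.
Percentile rank = 100·(8 + 0.5·1)/10 = 100·8.5/10 = 85.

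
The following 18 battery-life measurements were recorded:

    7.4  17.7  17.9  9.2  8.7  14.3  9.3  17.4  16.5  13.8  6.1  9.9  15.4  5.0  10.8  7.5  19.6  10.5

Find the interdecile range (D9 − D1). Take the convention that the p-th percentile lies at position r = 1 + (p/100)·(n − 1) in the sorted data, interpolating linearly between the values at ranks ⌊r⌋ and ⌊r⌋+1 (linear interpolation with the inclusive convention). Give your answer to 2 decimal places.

10.75

Sorted: 5.0, 6.1, 7.4, 7.5, 8.7, 9.2, 9.3, 9.9, 10.5, 10.8, 13.8, 14.3, 15.4, 16.5, 17.4, 17.7, 17.9, 19.6.
n = 18.
P10: r = 2.7; ranks 2–3 are 6.1, 7.4; interpolating gives 7.01.
P90: r = 16.3; ranks 16–17 are 17.7, 17.9; interpolating gives 17.76.
Difference: 17.76 − 7.01 = 10.75.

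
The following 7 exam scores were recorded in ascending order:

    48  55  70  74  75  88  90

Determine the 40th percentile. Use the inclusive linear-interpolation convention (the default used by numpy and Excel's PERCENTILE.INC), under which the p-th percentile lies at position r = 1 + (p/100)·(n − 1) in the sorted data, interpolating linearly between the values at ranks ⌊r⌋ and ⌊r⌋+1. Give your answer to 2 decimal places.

n = 7.
r = 1 + (40/100)·(7 − 1) = 1 + 2.4 = 3.4.
Rank 3 is 70 and rank 4 is 74.
Interpolate: 70 + 0.4·(74 − 70) = 70 + 0.4·4 = 71.6.

71.60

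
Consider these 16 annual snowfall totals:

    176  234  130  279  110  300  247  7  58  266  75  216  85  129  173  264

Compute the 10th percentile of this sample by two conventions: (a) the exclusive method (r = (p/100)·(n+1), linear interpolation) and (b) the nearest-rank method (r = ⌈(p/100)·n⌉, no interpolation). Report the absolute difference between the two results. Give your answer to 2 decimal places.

15.30

Sorted: 7, 58, 75, 85, 110, 129, 130, 173, 176, 216, 234, 247, 264, 266, 279, 300.
n = 16.
(a) r = 1.7; between ranks 1 (7) and 2 (58): 42.7.
(b) the nearest-rank method: rank 2 → 58.
|42.7 − 58| = 15.3.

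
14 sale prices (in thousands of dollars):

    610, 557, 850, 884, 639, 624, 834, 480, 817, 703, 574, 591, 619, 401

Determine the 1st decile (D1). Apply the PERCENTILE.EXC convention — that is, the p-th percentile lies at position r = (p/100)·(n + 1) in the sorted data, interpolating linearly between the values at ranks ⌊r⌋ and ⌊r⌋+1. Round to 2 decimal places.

440.50

Sorted: 401, 480, 557, 574, 591, 610, 619, 624, 639, 703, 817, 834, 850, 884.
n = 14.
r = (10/100)·(14 + 1) = 1.5.
Rank 1 is 401 and rank 2 is 480.
Interpolate: 401 + 0.5·(480 − 401) = 401 + 0.5·79 = 440.5.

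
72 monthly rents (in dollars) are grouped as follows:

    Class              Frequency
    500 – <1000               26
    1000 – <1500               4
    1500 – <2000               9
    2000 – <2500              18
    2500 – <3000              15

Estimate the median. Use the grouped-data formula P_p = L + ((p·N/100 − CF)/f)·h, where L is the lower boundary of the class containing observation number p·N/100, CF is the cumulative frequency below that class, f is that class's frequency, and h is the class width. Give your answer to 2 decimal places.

N = 72; target position k = 50/100 · 72 = 36.
Cumulative frequencies: 26, 30, 39, 57, 72.
Observation 36 falls in the class 1500 – <2000.
L = 1500, CF = 30, f = 9, h = 500.
P50 = 1500 + ((36 − 30)/9)·500 = 1500 + 333.333 = 1833.33.

1833.33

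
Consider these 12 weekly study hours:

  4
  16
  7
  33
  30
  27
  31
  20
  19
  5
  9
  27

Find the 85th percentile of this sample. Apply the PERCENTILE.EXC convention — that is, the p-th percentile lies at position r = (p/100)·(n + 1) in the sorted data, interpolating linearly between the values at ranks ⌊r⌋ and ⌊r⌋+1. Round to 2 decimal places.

31.10

Sorted: 4, 5, 7, 9, 16, 19, 20, 27, 27, 30, 31, 33.
n = 12.
r = (85/100)·(12 + 1) = 11.05.
Rank 11 is 31 and rank 12 is 33.
Interpolate: 31 + 0.05·(33 − 31) = 31 + 0.05·2 = 31.1.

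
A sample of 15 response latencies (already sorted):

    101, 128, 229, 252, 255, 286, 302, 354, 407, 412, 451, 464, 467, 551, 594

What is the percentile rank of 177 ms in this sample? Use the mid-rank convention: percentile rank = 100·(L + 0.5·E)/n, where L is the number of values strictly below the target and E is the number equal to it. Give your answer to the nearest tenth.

13.3

Count below 177: L = 2; count equal: E = 0; n = 15.
Percentile rank = 100·(2 + 0.5·0)/15 = 100·2/15 = 13.33.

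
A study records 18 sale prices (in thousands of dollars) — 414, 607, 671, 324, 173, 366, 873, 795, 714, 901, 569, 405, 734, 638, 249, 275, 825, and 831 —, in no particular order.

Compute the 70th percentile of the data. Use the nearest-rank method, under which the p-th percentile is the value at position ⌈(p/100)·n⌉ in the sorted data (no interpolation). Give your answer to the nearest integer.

734

Sorted: 173, 249, 275, 324, 366, 405, 414, 569, 607, 638, 671, 714, 734, 795, 825, 831, 873, 901.
n = 18.
Position = ⌈70/100 · 18⌉ = ⌈12.6⌉ = 13.
The value at rank 13 is 734.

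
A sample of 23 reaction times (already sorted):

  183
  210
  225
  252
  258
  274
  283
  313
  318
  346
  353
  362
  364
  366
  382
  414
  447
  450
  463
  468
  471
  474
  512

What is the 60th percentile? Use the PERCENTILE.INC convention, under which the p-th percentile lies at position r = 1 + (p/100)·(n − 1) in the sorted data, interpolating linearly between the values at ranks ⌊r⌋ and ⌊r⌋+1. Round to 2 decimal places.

369.20

n = 23.
r = 1 + (60/100)·(23 − 1) = 1 + 13.2 = 14.2.
Rank 14 is 366 and rank 15 is 382.
Interpolate: 366 + 0.2·(382 − 366) = 366 + 0.2·16 = 369.2.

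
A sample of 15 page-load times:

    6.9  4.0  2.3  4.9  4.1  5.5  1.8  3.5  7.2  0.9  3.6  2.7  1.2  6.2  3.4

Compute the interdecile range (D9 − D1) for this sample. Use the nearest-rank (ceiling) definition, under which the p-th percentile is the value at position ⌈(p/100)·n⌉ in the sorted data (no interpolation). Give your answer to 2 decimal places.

Sorted: 0.9, 1.2, 1.8, 2.3, 2.7, 3.4, 3.5, 3.6, 4.0, 4.1, 4.9, 5.5, 6.2, 6.9, 7.2.
n = 15.
P10: rank ⌈10/100·15⌉ = 2 → 1.2.
P90: rank ⌈90/100·15⌉ = 14 → 6.9.
Difference: 6.9 − 1.2 = 5.7.

5.70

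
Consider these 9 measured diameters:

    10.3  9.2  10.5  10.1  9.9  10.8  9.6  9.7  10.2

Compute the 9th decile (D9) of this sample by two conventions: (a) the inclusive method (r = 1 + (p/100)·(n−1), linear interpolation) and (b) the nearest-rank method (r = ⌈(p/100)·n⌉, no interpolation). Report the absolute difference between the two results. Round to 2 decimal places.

Sorted: 9.2, 9.6, 9.7, 9.9, 10.1, 10.2, 10.3, 10.5, 10.8.
n = 9.
(a) r = 8.2; between ranks 8 (10.5) and 9 (10.8): 10.56.
(b) the nearest-rank method: rank 9 → 10.8.
|10.56 − 10.8| = 0.24.

0.24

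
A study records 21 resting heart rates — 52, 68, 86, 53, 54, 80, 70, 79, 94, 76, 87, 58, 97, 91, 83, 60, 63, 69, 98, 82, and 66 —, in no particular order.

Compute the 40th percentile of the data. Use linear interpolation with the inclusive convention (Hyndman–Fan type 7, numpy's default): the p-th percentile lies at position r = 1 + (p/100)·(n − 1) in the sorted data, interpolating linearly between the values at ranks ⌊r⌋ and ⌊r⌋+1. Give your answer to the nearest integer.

Sorted: 52, 53, 54, 58, 60, 63, 66, 68, 69, 70, 76, 79, 80, 82, 83, 86, 87, 91, 94, 97, 98.
n = 21.
r = 1 + (40/100)·(21 − 1) = 1 + 8 = 9.
r is an integer, so P40 is the value at rank 9: 69.

69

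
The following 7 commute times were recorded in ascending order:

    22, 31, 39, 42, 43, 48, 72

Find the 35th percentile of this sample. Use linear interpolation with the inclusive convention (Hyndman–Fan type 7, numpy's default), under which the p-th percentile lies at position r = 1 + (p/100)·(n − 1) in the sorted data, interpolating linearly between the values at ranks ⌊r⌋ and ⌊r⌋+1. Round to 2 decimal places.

39.30

n = 7.
r = 1 + (35/100)·(7 − 1) = 1 + 2.1 = 3.1.
Rank 3 is 39 and rank 4 is 42.
Interpolate: 39 + 0.1·(42 − 39) = 39 + 0.1·3 = 39.3.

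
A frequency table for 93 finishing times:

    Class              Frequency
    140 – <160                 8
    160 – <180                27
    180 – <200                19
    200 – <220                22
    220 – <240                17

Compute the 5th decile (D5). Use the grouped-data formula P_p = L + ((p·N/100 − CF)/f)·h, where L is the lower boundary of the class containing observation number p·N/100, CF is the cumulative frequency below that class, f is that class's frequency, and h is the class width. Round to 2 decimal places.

192.11

N = 93; target position k = 50/100 · 93 = 46.5.
Cumulative frequencies: 8, 35, 54, 76, 93.
Observation 46.5 falls in the class 180 – <200.
L = 180, CF = 35, f = 19, h = 20.
P50 = 180 + ((46.5 − 35)/19)·20 = 180 + 12.1053 = 192.105.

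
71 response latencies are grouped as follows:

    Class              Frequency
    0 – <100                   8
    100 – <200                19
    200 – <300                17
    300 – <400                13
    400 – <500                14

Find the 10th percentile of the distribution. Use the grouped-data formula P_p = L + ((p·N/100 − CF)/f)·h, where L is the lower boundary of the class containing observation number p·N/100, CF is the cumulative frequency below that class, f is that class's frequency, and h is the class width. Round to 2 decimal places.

88.75

N = 71; target position k = 10/100 · 71 = 7.1.
Cumulative frequencies: 8, 27, 44, 57, 71.
Observation 7.1 falls in the class 0 – <100.
L = 0, CF = 0, f = 8, h = 100.
P10 = 0 + ((7.1 − 0)/8)·100 = 0 + 88.75 = 88.75.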